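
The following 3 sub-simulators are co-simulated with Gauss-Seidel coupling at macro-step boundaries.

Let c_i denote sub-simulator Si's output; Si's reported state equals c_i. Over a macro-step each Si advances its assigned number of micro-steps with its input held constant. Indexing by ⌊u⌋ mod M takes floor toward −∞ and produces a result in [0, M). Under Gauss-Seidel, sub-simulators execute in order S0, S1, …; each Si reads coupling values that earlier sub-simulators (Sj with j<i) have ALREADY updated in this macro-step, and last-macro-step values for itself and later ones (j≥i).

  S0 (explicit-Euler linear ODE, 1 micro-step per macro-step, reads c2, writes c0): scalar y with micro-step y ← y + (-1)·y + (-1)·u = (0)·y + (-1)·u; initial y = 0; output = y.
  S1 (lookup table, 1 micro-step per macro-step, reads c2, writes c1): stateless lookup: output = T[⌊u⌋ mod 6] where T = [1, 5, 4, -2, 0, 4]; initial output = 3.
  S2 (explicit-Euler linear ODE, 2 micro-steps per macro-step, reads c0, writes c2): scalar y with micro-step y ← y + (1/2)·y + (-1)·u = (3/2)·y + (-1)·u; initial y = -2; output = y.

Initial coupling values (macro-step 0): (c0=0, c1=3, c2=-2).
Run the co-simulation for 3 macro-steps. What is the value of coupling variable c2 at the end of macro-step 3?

c2 at macro-step 3 = -6859/32

macro 1: S0 reads c2=-2 → after 1×micro: 2; S1 reads c2=-2 → after 1×micro: 0; S2 reads c0=2 → after 2×micro: -19/2 ⇒ (c0=2, c1=0, c2=-19/2)
macro 2: S0 reads c2=-19/2 → after 1×micro: 19/2; S1 reads c2=-19/2 → after 1×micro: 4; S2 reads c0=19/2 → after 2×micro: -361/8 ⇒ (c0=19/2, c1=4, c2=-361/8)
macro 3: S0 reads c2=-361/8 → after 1×micro: 361/8; S1 reads c2=-361/8 → after 1×micro: 4; S2 reads c0=361/8 → after 2×micro: -6859/32 ⇒ (c0=361/8, c1=4, c2=-6859/32)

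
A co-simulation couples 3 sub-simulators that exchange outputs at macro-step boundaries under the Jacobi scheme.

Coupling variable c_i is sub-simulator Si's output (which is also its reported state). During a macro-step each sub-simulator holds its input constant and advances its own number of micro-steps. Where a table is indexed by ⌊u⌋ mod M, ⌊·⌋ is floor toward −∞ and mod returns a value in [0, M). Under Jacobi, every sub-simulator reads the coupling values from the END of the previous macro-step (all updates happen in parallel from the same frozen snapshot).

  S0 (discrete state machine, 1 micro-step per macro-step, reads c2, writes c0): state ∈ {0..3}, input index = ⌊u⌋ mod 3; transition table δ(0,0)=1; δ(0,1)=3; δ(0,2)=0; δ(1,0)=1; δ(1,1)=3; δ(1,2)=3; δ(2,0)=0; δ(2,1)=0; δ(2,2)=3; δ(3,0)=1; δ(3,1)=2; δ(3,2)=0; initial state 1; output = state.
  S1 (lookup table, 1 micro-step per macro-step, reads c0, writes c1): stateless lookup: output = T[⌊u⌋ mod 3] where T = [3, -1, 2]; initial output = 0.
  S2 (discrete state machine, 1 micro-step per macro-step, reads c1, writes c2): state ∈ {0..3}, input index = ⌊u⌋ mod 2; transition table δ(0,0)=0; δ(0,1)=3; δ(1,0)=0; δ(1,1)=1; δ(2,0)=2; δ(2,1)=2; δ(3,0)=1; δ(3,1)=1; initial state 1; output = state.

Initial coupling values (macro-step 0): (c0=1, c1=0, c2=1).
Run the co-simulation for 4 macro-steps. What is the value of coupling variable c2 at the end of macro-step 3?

c2 at macro-step 3 = 1

macro 1: S0 reads c2=1 → after 1×micro: 3; S1 reads c0=1 → after 1×micro: -1; S2 reads c1=0 → after 1×micro: 0 ⇒ (c0=3, c1=-1, c2=0)
macro 2: S0 reads c2=0 → after 1×micro: 1; S1 reads c0=3 → after 1×micro: 3; S2 reads c1=-1 → after 1×micro: 3 ⇒ (c0=1, c1=3, c2=3)
macro 3: S0 reads c2=3 → after 1×micro: 1; S1 reads c0=1 → after 1×micro: -1; S2 reads c1=3 → after 1×micro: 1 ⇒ (c0=1, c1=-1, c2=1)
macro 4: S0 reads c2=1 → after 1×micro: 3; S1 reads c0=1 → after 1×micro: -1; S2 reads c1=-1 → after 1×micro: 1 ⇒ (c0=3, c1=-1, c2=1)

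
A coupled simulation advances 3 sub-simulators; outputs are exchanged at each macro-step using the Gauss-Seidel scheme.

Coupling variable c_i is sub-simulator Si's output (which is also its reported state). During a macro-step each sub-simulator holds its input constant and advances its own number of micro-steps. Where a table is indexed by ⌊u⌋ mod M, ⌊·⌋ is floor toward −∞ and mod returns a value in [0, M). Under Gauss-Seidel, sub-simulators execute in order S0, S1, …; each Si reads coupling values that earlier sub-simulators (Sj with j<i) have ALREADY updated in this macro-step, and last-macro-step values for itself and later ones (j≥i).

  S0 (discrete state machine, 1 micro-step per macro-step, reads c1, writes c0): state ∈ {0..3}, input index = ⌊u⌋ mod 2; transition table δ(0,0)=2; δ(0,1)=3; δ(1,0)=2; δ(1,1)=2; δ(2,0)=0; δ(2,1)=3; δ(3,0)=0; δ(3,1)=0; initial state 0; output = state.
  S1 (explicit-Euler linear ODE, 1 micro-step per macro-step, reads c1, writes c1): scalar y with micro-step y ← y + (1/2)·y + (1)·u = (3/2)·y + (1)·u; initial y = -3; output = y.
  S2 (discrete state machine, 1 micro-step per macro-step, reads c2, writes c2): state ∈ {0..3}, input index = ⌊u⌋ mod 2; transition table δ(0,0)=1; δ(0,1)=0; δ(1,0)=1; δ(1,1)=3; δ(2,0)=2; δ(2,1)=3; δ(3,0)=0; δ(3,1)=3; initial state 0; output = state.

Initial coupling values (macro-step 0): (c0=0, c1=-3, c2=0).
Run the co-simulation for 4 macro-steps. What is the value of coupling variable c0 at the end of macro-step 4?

c0 at macro-step 4 = 0

macro 1: S0 reads c1=-3 → after 1×micro: 3; S1 reads c1=-3 → after 1×micro: -15/2; S2 reads c2=0 → after 1×micro: 1 ⇒ (c0=3, c1=-15/2, c2=1)
macro 2: S0 reads c1=-15/2 → after 1×micro: 0; S1 reads c1=-15/2 → after 1×micro: -75/4; S2 reads c2=1 → after 1×micro: 3 ⇒ (c0=0, c1=-75/4, c2=3)
macro 3: S0 reads c1=-75/4 → after 1×micro: 3; S1 reads c1=-75/4 → after 1×micro: -375/8; S2 reads c2=3 → after 1×micro: 3 ⇒ (c0=3, c1=-375/8, c2=3)
macro 4: S0 reads c1=-375/8 → after 1×micro: 0; S1 reads c1=-375/8 → after 1×micro: -1875/16; S2 reads c2=3 → after 1×micro: 3 ⇒ (c0=0, c1=-1875/16, c2=3)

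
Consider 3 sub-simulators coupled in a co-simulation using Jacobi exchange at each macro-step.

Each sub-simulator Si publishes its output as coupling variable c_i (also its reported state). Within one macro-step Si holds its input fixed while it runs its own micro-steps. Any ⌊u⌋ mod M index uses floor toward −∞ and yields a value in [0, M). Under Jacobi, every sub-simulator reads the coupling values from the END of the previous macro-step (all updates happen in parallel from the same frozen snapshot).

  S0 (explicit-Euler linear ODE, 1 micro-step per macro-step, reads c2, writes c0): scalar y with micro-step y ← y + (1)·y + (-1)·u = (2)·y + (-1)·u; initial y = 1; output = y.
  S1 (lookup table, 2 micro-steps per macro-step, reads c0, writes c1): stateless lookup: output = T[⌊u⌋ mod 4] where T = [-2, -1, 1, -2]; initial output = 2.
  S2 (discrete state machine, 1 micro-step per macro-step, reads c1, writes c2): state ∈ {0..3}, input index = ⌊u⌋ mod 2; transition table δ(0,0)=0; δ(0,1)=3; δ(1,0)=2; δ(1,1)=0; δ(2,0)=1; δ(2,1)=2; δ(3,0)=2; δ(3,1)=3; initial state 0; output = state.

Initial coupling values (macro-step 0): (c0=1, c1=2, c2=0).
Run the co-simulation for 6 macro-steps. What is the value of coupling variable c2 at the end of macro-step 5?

c2 at macro-step 5 = 2

macro 1: S0 reads c2=0 → after 1×micro: 2; S1 reads c0=1 → after 2×micro: -1; S2 reads c1=2 → after 1×micro: 0 ⇒ (c0=2, c1=-1, c2=0)
macro 2: S0 reads c2=0 → after 1×micro: 4; S1 reads c0=2 → after 2×micro: 1; S2 reads c1=-1 → after 1×micro: 3 ⇒ (c0=4, c1=1, c2=3)
macro 3: S0 reads c2=3 → after 1×micro: 5; S1 reads c0=4 → after 2×micro: -2; S2 reads c1=1 → after 1×micro: 3 ⇒ (c0=5, c1=-2, c2=3)
macro 4: S0 reads c2=3 → after 1×micro: 7; S1 reads c0=5 → after 2×micro: -1; S2 reads c1=-2 → after 1×micro: 2 ⇒ (c0=7, c1=-1, c2=2)
macro 5: S0 reads c2=2 → after 1×micro: 12; S1 reads c0=7 → after 2×micro: -2; S2 reads c1=-1 → after 1×micro: 2 ⇒ (c0=12, c1=-2, c2=2)
macro 6: S0 reads c2=2 → after 1×micro: 22; S1 reads c0=12 → after 2×micro: -2; S2 reads c1=-2 → after 1×micro: 1 ⇒ (c0=22, c1=-2, c2=1)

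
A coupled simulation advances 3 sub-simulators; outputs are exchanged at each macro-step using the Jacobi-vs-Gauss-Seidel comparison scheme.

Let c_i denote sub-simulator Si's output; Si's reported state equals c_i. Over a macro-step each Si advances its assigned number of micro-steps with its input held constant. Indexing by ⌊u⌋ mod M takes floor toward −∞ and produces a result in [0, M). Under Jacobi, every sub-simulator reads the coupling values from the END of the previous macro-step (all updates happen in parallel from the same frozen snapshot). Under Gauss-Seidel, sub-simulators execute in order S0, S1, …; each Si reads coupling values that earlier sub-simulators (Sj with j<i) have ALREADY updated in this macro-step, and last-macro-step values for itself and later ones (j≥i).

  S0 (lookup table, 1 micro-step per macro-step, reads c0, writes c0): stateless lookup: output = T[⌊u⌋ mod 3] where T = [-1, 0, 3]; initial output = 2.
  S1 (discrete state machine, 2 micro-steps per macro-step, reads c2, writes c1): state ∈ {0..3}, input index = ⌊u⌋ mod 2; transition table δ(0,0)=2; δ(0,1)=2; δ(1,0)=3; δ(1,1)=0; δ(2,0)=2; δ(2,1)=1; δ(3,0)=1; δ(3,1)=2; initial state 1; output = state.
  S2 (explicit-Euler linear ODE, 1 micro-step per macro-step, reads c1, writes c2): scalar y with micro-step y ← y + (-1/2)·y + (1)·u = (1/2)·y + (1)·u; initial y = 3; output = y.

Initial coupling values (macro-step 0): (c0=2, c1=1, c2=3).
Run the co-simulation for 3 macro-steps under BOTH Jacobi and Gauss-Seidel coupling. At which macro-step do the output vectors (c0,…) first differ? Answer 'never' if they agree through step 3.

first divergence at macro-step: 1

[Jacobi] macro 1: S0 reads c0=2 → after 1×micro: 3; S1 reads c2=3 → after 2×micro: 2; S2 reads c1=1 → after 1×micro: 5/2 ⇒ (c0=3, c1=2, c2=5/2)
[Jacobi] macro 2: S0 reads c0=3 → after 1×micro: -1; S1 reads c2=5/2 → after 2×micro: 2; S2 reads c1=2 → after 1×micro: 13/4 ⇒ (c0=-1, c1=2, c2=13/4)
[Jacobi] macro 3: S0 reads c0=-1 → after 1×micro: 3; S1 reads c2=13/4 → after 2×micro: 0; S2 reads c1=2 → after 1×micro: 29/8 ⇒ (c0=3, c1=0, c2=29/8)
[Gauss-Seidel] macro 1: S0 reads c0=2 → after 1×micro: 3; S1 reads c2=3 → after 2×micro: 2; S2 reads c1=2 → after 1×micro: 7/2 ⇒ (c0=3, c1=2, c2=7/2)
[Gauss-Seidel] macro 2: S0 reads c0=3 → after 1×micro: -1; S1 reads c2=7/2 → after 2×micro: 0; S2 reads c1=0 → after 1×micro: 7/4 ⇒ (c0=-1, c1=0, c2=7/4)
[Gauss-Seidel] macro 3: S0 reads c0=-1 → after 1×micro: 3; S1 reads c2=7/4 → after 2×micro: 1; S2 reads c1=1 → after 1×micro: 15/8 ⇒ (c0=3, c1=1, c2=15/8)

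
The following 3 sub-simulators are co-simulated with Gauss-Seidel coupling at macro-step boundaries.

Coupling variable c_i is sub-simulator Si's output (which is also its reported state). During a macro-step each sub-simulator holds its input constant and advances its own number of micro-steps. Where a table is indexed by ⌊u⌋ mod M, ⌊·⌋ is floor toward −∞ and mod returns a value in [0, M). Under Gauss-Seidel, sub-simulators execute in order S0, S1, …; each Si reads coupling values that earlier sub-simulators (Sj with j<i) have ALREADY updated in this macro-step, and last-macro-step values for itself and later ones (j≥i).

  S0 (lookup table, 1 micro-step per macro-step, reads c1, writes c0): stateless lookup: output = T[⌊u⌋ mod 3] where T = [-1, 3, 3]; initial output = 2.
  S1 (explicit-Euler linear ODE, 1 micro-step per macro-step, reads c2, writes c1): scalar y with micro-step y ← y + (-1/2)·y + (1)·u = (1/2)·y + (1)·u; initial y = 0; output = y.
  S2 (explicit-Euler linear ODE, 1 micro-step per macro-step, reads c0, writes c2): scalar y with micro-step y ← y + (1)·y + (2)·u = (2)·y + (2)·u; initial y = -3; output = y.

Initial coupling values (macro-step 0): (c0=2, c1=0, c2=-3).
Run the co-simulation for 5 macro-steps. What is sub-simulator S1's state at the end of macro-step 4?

S1 state at macro-step 4 = -331/8

macro 1: S0 reads c1=0 → after 1×micro: -1; S1 reads c2=-3 → after 1×micro: -3; S2 reads c0=-1 → after 1×micro: -8 ⇒ (c0=-1, c1=-3, c2=-8)
macro 2: S0 reads c1=-3 → after 1×micro: -1; S1 reads c2=-8 → after 1×micro: -19/2; S2 reads c0=-1 → after 1×micro: -18 ⇒ (c0=-1, c1=-19/2, c2=-18)
macro 3: S0 reads c1=-19/2 → after 1×micro: 3; S1 reads c2=-18 → after 1×micro: -91/4; S2 reads c0=3 → after 1×micro: -30 ⇒ (c0=3, c1=-91/4, c2=-30)
macro 4: S0 reads c1=-91/4 → after 1×micro: 3; S1 reads c2=-30 → after 1×micro: -331/8; S2 reads c0=3 → after 1×micro: -54 ⇒ (c0=3, c1=-331/8, c2=-54)
macro 5: S0 reads c1=-331/8 → after 1×micro: -1; S1 reads c2=-54 → after 1×micro: -1195/16; S2 reads c0=-1 → after 1×micro: -110 ⇒ (c0=-1, c1=-1195/16, c2=-110)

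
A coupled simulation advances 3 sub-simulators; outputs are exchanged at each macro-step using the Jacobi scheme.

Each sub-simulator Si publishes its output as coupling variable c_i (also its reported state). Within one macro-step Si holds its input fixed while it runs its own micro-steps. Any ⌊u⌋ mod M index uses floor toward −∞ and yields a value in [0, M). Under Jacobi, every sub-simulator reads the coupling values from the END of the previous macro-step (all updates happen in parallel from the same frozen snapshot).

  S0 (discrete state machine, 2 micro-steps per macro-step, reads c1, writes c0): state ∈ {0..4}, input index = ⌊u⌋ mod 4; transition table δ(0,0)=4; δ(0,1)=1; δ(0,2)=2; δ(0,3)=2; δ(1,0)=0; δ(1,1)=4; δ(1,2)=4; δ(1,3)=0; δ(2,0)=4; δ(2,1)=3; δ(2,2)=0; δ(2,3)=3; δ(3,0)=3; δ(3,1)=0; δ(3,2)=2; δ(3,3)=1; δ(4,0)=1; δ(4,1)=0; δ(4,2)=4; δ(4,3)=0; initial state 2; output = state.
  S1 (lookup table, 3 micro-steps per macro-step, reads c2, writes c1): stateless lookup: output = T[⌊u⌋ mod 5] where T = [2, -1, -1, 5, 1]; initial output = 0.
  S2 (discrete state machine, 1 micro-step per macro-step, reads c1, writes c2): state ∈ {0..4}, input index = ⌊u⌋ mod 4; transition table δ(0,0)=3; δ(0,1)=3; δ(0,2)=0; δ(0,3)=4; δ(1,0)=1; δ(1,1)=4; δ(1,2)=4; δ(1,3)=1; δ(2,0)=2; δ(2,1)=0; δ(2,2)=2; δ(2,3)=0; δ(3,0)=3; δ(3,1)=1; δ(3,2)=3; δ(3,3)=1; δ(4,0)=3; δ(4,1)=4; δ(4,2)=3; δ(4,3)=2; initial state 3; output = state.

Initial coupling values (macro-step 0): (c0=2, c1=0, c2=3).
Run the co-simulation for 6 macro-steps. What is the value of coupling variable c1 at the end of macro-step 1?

macro 1: S0 reads c1=0 → after 2×micro: 1; S1 reads c2=3 → after 3×micro: 5; S2 reads c1=0 → after 1×micro: 3 ⇒ (c0=1, c1=5, c2=3)
macro 2: S0 reads c1=5 → after 2×micro: 0; S1 reads c2=3 → after 3×micro: 5; S2 reads c1=5 → after 1×micro: 1 ⇒ (c0=0, c1=5, c2=1)
macro 3: S0 reads c1=5 → after 2×micro: 4; S1 reads c2=1 → after 3×micro: -1; S2 reads c1=5 → after 1×micro: 4 ⇒ (c0=4, c1=-1, c2=4)
macro 4: S0 reads c1=-1 → after 2×micro: 2; S1 reads c2=4 → after 3×micro: 1; S2 reads c1=-1 → after 1×micro: 2 ⇒ (c0=2, c1=1, c2=2)
macro 5: S0 reads c1=1 → after 2×micro: 0; S1 reads c2=2 → after 3×micro: -1; S2 reads c1=1 → after 1×micro: 0 ⇒ (c0=0, c1=-1, c2=0)
macro 6: S0 reads c1=-1 → after 2×micro: 3; S1 reads c2=0 → after 3×micro: 2; S2 reads c1=-1 → after 1×micro: 4 ⇒ (c0=3, c1=2, c2=4)

c1 at macro-step 1 = 5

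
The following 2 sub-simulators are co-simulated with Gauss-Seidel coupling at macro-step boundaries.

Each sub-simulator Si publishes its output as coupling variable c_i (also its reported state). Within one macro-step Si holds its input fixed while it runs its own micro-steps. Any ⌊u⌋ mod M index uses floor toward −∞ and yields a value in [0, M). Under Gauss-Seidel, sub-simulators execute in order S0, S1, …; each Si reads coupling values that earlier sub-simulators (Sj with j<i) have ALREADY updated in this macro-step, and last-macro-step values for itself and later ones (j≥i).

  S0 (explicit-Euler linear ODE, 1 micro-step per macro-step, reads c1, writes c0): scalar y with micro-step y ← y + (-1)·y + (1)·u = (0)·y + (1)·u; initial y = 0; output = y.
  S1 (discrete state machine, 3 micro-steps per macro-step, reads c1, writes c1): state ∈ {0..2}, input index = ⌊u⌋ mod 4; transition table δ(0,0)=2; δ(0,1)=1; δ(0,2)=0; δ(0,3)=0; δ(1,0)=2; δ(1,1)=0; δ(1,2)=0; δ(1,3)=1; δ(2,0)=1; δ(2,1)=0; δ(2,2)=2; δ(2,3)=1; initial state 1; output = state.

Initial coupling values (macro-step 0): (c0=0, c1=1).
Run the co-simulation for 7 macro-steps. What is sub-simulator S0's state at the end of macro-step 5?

S0 state at macro-step 5 = 2

macro 1: S0 reads c1=1 → after 1×micro: 1; S1 reads c1=1 → after 3×micro: 0 ⇒ (c0=1, c1=0)
macro 2: S0 reads c1=0 → after 1×micro: 0; S1 reads c1=0 → after 3×micro: 2 ⇒ (c0=0, c1=2)
macro 3: S0 reads c1=2 → after 1×micro: 2; S1 reads c1=2 → after 3×micro: 2 ⇒ (c0=2, c1=2)
macro 4: S0 reads c1=2 → after 1×micro: 2; S1 reads c1=2 → after 3×micro: 2 ⇒ (c0=2, c1=2)
macro 5: S0 reads c1=2 → after 1×micro: 2; S1 reads c1=2 → after 3×micro: 2 ⇒ (c0=2, c1=2)
macro 6: S0 reads c1=2 → after 1×micro: 2; S1 reads c1=2 → after 3×micro: 2 ⇒ (c0=2, c1=2)
macro 7: S0 reads c1=2 → after 1×micro: 2; S1 reads c1=2 → after 3×micro: 2 ⇒ (c0=2, c1=2)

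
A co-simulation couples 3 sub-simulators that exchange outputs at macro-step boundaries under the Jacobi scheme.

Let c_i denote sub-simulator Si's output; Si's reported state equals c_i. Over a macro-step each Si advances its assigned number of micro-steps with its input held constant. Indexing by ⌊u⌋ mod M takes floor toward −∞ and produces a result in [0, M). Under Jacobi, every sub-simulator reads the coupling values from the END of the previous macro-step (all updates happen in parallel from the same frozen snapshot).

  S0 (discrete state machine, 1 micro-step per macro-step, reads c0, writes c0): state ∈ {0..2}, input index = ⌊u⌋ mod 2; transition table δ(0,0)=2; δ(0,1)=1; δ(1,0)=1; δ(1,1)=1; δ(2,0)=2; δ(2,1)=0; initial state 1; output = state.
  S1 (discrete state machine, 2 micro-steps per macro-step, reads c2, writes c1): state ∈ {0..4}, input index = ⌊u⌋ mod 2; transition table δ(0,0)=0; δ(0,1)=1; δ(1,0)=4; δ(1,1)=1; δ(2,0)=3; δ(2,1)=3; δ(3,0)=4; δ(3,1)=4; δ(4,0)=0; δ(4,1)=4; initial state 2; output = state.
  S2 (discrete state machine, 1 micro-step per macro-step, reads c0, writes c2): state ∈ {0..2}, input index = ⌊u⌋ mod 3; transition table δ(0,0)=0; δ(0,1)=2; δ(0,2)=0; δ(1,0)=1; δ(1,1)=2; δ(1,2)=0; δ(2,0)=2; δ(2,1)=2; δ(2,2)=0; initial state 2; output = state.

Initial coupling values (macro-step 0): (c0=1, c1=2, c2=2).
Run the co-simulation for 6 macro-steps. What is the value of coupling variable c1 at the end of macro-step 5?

macro 1: S0 reads c0=1 → after 1×micro: 1; S1 reads c2=2 → after 2×micro: 4; S2 reads c0=1 → after 1×micro: 2 ⇒ (c0=1, c1=4, c2=2)
macro 2: S0 reads c0=1 → after 1×micro: 1; S1 reads c2=2 → after 2×micro: 0; S2 reads c0=1 → after 1×micro: 2 ⇒ (c0=1, c1=0, c2=2)
macro 3: S0 reads c0=1 → after 1×micro: 1; S1 reads c2=2 → after 2×micro: 0; S2 reads c0=1 → after 1×micro: 2 ⇒ (c0=1, c1=0, c2=2)
macro 4: S0 reads c0=1 → after 1×micro: 1; S1 reads c2=2 → after 2×micro: 0; S2 reads c0=1 → after 1×micro: 2 ⇒ (c0=1, c1=0, c2=2)
macro 5: S0 reads c0=1 → after 1×micro: 1; S1 reads c2=2 → after 2×micro: 0; S2 reads c0=1 → after 1×micro: 2 ⇒ (c0=1, c1=0, c2=2)
macro 6: S0 reads c0=1 → after 1×micro: 1; S1 reads c2=2 → after 2×micro: 0; S2 reads c0=1 → after 1×micro: 2 ⇒ (c0=1, c1=0, c2=2)

c1 at macro-step 5 = 0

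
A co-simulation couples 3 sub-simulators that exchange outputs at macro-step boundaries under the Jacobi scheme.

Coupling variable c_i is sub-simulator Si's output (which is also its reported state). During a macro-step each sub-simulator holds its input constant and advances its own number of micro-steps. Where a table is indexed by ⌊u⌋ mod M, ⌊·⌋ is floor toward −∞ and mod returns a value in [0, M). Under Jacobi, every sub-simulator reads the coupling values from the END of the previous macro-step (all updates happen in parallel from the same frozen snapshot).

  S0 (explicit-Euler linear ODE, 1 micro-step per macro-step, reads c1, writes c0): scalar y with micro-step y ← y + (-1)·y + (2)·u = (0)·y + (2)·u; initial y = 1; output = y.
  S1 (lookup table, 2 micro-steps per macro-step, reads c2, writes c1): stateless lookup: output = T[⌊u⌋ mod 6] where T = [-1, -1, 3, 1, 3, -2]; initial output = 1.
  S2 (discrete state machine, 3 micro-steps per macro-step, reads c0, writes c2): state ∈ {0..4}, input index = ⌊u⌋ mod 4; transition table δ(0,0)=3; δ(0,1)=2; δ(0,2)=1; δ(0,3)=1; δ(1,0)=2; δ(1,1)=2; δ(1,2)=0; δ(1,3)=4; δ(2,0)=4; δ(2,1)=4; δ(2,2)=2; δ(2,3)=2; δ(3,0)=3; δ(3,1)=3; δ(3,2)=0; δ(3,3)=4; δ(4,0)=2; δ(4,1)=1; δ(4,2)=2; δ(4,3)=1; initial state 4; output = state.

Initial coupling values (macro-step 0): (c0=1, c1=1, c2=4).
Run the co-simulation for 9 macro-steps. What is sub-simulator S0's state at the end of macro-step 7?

macro 1: S0 reads c1=1 → after 1×micro: 2; S1 reads c2=4 → after 2×micro: 3; S2 reads c0=1 → after 3×micro: 4 ⇒ (c0=2, c1=3, c2=4)
macro 2: S0 reads c1=3 → after 1×micro: 6; S1 reads c2=4 → after 2×micro: 3; S2 reads c0=2 → after 3×micro: 2 ⇒ (c0=6, c1=3, c2=2)
macro 3: S0 reads c1=3 → after 1×micro: 6; S1 reads c2=2 → after 2×micro: 3; S2 reads c0=6 → after 3×micro: 2 ⇒ (c0=6, c1=3, c2=2)
macro 4: S0 reads c1=3 → after 1×micro: 6; S1 reads c2=2 → after 2×micro: 3; S2 reads c0=6 → after 3×micro: 2 ⇒ (c0=6, c1=3, c2=2)
macro 5: S0 reads c1=3 → after 1×micro: 6; S1 reads c2=2 → after 2×micro: 3; S2 reads c0=6 → after 3×micro: 2 ⇒ (c0=6, c1=3, c2=2)
macro 6: S0 reads c1=3 → after 1×micro: 6; S1 reads c2=2 → after 2×micro: 3; S2 reads c0=6 → after 3×micro: 2 ⇒ (c0=6, c1=3, c2=2)
macro 7: S0 reads c1=3 → after 1×micro: 6; S1 reads c2=2 → after 2×micro: 3; S2 reads c0=6 → after 3×micro: 2 ⇒ (c0=6, c1=3, c2=2)
macro 8: S0 reads c1=3 → after 1×micro: 6; S1 reads c2=2 → after 2×micro: 3; S2 reads c0=6 → after 3×micro: 2 ⇒ (c0=6, c1=3, c2=2)
macro 9: S0 reads c1=3 → after 1×micro: 6; S1 reads c2=2 → after 2×micro: 3; S2 reads c0=6 → after 3×micro: 2 ⇒ (c0=6, c1=3, c2=2)

S0 state at macro-step 7 = 6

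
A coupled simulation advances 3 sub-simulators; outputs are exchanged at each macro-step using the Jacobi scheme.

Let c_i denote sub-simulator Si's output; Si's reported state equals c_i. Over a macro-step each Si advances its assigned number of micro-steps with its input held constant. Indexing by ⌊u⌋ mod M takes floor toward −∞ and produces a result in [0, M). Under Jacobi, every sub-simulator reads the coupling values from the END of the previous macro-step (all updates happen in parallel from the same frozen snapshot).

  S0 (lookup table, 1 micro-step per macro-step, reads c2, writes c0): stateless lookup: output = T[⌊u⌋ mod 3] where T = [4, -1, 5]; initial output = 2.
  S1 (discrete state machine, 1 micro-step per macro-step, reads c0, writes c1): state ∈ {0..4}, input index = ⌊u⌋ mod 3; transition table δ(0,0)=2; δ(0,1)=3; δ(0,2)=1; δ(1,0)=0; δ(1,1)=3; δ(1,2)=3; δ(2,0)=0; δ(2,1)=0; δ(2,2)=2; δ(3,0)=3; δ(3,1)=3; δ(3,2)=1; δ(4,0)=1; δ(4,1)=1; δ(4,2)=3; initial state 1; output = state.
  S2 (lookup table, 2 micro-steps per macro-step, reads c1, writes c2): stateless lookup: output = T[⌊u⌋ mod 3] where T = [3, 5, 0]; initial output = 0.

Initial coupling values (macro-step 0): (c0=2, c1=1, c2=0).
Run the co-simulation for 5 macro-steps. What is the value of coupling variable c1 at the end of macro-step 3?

c1 at macro-step 3 = 1

macro 1: S0 reads c2=0 → after 1×micro: 4; S1 reads c0=2 → after 1×micro: 3; S2 reads c1=1 → after 2×micro: 5 ⇒ (c0=4, c1=3, c2=5)
macro 2: S0 reads c2=5 → after 1×micro: 5; S1 reads c0=4 → after 1×micro: 3; S2 reads c1=3 → after 2×micro: 3 ⇒ (c0=5, c1=3, c2=3)
macro 3: S0 reads c2=3 → after 1×micro: 4; S1 reads c0=5 → after 1×micro: 1; S2 reads c1=3 → after 2×micro: 3 ⇒ (c0=4, c1=1, c2=3)
macro 4: S0 reads c2=3 → after 1×micro: 4; S1 reads c0=4 → after 1×micro: 3; S2 reads c1=1 → after 2×micro: 5 ⇒ (c0=4, c1=3, c2=5)
macro 5: S0 reads c2=5 → after 1×micro: 5; S1 reads c0=4 → after 1×micro: 3; S2 reads c1=3 → after 2×micro: 3 ⇒ (c0=5, c1=3, c2=3)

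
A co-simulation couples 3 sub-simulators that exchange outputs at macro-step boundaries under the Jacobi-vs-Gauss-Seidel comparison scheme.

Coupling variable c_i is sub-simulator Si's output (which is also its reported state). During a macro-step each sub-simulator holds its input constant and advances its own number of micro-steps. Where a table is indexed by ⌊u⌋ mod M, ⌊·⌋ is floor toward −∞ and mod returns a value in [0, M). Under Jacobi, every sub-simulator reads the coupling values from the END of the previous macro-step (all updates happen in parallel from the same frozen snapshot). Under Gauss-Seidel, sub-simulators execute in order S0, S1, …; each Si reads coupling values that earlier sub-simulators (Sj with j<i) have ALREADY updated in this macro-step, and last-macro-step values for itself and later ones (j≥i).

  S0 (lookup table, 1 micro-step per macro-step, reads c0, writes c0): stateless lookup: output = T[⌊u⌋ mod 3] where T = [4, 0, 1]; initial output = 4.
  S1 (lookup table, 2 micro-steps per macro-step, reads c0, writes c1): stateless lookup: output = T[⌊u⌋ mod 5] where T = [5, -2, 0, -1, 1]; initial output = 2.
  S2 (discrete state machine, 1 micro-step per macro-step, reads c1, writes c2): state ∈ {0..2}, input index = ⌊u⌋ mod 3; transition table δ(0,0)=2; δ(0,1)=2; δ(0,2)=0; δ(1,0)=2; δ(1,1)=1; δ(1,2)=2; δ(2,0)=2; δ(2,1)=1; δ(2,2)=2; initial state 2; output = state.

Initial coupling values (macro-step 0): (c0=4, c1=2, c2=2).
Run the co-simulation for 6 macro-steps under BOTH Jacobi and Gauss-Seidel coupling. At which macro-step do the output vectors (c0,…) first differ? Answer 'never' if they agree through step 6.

[Jacobi] macro 1: S0 reads c0=4 → after 1×micro: 0; S1 reads c0=4 → after 2×micro: 1; S2 reads c1=2 → after 1×micro: 2 ⇒ (c0=0, c1=1, c2=2)
[Jacobi] macro 2: S0 reads c0=0 → after 1×micro: 4; S1 reads c0=0 → after 2×micro: 5; S2 reads c1=1 → after 1×micro: 1 ⇒ (c0=4, c1=5, c2=1)
[Jacobi] macro 3: S0 reads c0=4 → after 1×micro: 0; S1 reads c0=4 → after 2×micro: 1; S2 reads c1=5 → after 1×micro: 2 ⇒ (c0=0, c1=1, c2=2)
[Jacobi] macro 4: S0 reads c0=0 → after 1×micro: 4; S1 reads c0=0 → after 2×micro: 5; S2 reads c1=1 → after 1×micro: 1 ⇒ (c0=4, c1=5, c2=1)
[Jacobi] macro 5: S0 reads c0=4 → after 1×micro: 0; S1 reads c0=4 → after 2×micro: 1; S2 reads c1=5 → after 1×micro: 2 ⇒ (c0=0, c1=1, c2=2)
[Jacobi] macro 6: S0 reads c0=0 → after 1×micro: 4; S1 reads c0=0 → after 2×micro: 5; S2 reads c1=1 → after 1×micro: 1 ⇒ (c0=4, c1=5, c2=1)
[Gauss-Seidel] macro 1: S0 reads c0=4 → after 1×micro: 0; S1 reads c0=0 → after 2×micro: 5; S2 reads c1=5 → after 1×micro: 2 ⇒ (c0=0, c1=5, c2=2)
[Gauss-Seidel] macro 2: S0 reads c0=0 → after 1×micro: 4; S1 reads c0=4 → after 2×micro: 1; S2 reads c1=1 → after 1×micro: 1 ⇒ (c0=4, c1=1, c2=1)
[Gauss-Seidel] macro 3: S0 reads c0=4 → after 1×micro: 0; S1 reads c0=0 → after 2×micro: 5; S2 reads c1=5 → after 1×micro: 2 ⇒ (c0=0, c1=5, c2=2)
[Gauss-Seidel] macro 4: S0 reads c0=0 → after 1×micro: 4; S1 reads c0=4 → after 2×micro: 1; S2 reads c1=1 → after 1×micro: 1 ⇒ (c0=4, c1=1, c2=1)
[Gauss-Seidel] macro 5: S0 reads c0=4 → after 1×micro: 0; S1 reads c0=0 → after 2×micro: 5; S2 reads c1=5 → after 1×micro: 2 ⇒ (c0=0, c1=5, c2=2)
[Gauss-Seidel] macro 6: S0 reads c0=0 → after 1×micro: 4; S1 reads c0=4 → after 2×micro: 1; S2 reads c1=1 → after 1×micro: 1 ⇒ (c0=4, c1=1, c2=1)

first divergence at macro-step: 1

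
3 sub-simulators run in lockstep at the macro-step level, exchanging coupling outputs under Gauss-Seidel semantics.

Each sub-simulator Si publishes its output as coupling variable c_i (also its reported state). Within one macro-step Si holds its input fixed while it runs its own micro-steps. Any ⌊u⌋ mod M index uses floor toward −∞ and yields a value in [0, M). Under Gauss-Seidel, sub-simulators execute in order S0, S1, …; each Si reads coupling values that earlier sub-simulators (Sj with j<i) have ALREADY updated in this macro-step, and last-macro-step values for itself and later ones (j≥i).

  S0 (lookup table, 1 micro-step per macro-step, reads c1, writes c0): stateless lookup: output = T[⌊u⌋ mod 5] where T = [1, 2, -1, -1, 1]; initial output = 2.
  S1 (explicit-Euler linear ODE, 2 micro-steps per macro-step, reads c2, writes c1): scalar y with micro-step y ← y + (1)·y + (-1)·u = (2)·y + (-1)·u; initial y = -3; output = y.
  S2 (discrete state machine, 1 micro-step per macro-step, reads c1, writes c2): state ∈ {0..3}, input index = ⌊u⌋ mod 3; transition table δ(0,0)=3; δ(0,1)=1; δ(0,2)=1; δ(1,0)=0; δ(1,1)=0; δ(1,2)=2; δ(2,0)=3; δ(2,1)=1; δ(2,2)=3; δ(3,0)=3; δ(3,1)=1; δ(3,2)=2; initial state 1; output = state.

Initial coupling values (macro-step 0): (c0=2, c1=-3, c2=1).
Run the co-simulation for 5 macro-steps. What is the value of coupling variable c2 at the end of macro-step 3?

macro 1: S0 reads c1=-3 → after 1×micro: -1; S1 reads c2=1 → after 2×micro: -15; S2 reads c1=-15 → after 1×micro: 0 ⇒ (c0=-1, c1=-15, c2=0)
macro 2: S0 reads c1=-15 → after 1×micro: 1; S1 reads c2=0 → after 2×micro: -60; S2 reads c1=-60 → after 1×micro: 3 ⇒ (c0=1, c1=-60, c2=3)
macro 3: S0 reads c1=-60 → after 1×micro: 1; S1 reads c2=3 → after 2×micro: -249; S2 reads c1=-249 → after 1×micro: 3 ⇒ (c0=1, c1=-249, c2=3)
macro 4: S0 reads c1=-249 → after 1×micro: 2; S1 reads c2=3 → after 2×micro: -1005; S2 reads c1=-1005 → after 1×micro: 3 ⇒ (c0=2, c1=-1005, c2=3)
macro 5: S0 reads c1=-1005 → after 1×micro: 1; S1 reads c2=3 → after 2×micro: -4029; S2 reads c1=-4029 → after 1×micro: 3 ⇒ (c0=1, c1=-4029, c2=3)

c2 at macro-step 3 = 3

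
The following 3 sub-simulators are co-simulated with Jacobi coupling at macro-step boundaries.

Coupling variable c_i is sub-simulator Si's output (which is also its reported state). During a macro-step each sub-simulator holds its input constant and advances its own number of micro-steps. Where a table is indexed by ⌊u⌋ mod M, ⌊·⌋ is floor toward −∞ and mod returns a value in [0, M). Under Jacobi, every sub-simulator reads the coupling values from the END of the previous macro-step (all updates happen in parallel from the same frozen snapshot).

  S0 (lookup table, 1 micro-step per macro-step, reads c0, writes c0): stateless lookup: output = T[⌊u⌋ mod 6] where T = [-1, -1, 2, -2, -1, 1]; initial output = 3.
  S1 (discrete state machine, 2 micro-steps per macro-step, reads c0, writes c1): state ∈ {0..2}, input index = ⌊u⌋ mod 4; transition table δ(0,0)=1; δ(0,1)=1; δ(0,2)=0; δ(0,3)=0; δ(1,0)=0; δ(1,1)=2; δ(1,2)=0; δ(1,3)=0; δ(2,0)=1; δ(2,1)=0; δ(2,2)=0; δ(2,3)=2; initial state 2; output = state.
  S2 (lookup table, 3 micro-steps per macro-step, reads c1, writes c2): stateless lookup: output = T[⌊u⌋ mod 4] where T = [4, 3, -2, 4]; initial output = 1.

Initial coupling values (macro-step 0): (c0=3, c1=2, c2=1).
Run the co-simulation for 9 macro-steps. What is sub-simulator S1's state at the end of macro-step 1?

macro 1: S0 reads c0=3 → after 1×micro: -2; S1 reads c0=3 → after 2×micro: 2; S2 reads c1=2 → after 3×micro: -2 ⇒ (c0=-2, c1=2, c2=-2)
macro 2: S0 reads c0=-2 → after 1×micro: -1; S1 reads c0=-2 → after 2×micro: 0; S2 reads c1=2 → after 3×micro: -2 ⇒ (c0=-1, c1=0, c2=-2)
macro 3: S0 reads c0=-1 → after 1×micro: 1; S1 reads c0=-1 → after 2×micro: 0; S2 reads c1=0 → after 3×micro: 4 ⇒ (c0=1, c1=0, c2=4)
macro 4: S0 reads c0=1 → after 1×micro: -1; S1 reads c0=1 → after 2×micro: 2; S2 reads c1=0 → after 3×micro: 4 ⇒ (c0=-1, c1=2, c2=4)
macro 5: S0 reads c0=-1 → after 1×micro: 1; S1 reads c0=-1 → after 2×micro: 2; S2 reads c1=2 → after 3×micro: -2 ⇒ (c0=1, c1=2, c2=-2)
macro 6: S0 reads c0=1 → after 1×micro: -1; S1 reads c0=1 → after 2×micro: 1; S2 reads c1=2 → after 3×micro: -2 ⇒ (c0=-1, c1=1, c2=-2)
macro 7: S0 reads c0=-1 → after 1×micro: 1; S1 reads c0=-1 → after 2×micro: 0; S2 reads c1=1 → after 3×micro: 3 ⇒ (c0=1, c1=0, c2=3)
macro 8: S0 reads c0=1 → after 1×micro: -1; S1 reads c0=1 → after 2×micro: 2; S2 reads c1=0 → after 3×micro: 4 ⇒ (c0=-1, c1=2, c2=4)
macro 9: S0 reads c0=-1 → after 1×micro: 1; S1 reads c0=-1 → after 2×micro: 2; S2 reads c1=2 → after 3×micro: -2 ⇒ (c0=1, c1=2, c2=-2)

S1 state at macro-step 1 = 2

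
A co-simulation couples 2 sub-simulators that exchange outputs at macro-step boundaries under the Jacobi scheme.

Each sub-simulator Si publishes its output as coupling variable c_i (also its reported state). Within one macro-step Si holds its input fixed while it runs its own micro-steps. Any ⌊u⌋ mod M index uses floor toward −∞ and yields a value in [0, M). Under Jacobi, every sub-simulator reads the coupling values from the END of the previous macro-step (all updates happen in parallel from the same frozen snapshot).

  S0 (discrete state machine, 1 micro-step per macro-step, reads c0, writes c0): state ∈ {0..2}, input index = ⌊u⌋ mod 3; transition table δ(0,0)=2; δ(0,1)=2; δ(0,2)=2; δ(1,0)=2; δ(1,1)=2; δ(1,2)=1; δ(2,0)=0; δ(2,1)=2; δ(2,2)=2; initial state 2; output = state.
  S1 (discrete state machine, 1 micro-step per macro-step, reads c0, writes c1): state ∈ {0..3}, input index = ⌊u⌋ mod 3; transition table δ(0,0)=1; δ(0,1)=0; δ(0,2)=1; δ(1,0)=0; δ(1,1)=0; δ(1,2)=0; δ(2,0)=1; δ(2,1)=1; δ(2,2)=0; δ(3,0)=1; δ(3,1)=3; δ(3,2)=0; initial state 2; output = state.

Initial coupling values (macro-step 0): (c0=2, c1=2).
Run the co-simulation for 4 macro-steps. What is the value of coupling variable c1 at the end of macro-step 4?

c1 at macro-step 4 = 1

macro 1: S0 reads c0=2 → after 1×micro: 2; S1 reads c0=2 → after 1×micro: 0 ⇒ (c0=2, c1=0)
macro 2: S0 reads c0=2 → after 1×micro: 2; S1 reads c0=2 → after 1×micro: 1 ⇒ (c0=2, c1=1)
macro 3: S0 reads c0=2 → after 1×micro: 2; S1 reads c0=2 → after 1×micro: 0 ⇒ (c0=2, c1=0)
macro 4: S0 reads c0=2 → after 1×micro: 2; S1 reads c0=2 → after 1×micro: 1 ⇒ (c0=2, c1=1)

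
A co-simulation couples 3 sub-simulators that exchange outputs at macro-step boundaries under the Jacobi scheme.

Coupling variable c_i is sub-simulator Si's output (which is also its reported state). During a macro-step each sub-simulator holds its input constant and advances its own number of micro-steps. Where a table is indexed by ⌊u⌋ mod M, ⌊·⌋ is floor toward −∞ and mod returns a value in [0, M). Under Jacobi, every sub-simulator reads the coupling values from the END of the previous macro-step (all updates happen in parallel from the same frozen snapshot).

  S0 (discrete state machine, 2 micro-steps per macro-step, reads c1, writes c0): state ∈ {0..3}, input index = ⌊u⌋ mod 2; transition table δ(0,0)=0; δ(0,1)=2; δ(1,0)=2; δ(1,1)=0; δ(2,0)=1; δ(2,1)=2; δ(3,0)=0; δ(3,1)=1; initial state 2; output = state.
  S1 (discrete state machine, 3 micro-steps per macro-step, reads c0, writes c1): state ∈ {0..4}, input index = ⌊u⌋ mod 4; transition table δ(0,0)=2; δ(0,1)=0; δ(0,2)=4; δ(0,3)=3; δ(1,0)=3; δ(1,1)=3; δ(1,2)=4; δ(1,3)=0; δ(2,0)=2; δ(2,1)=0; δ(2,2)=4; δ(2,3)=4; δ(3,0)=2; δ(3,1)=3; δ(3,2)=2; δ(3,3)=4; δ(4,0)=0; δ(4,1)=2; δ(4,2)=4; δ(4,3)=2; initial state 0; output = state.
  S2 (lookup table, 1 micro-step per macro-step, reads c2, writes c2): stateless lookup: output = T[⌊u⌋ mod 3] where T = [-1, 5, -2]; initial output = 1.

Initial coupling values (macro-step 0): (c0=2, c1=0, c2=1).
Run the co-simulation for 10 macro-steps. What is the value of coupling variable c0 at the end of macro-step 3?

c0 at macro-step 3 = 2

macro 1: S0 reads c1=0 → after 2×micro: 2; S1 reads c0=2 → after 3×micro: 4; S2 reads c2=1 → after 1×micro: 5 ⇒ (c0=2, c1=4, c2=5)
macro 2: S0 reads c1=4 → after 2×micro: 2; S1 reads c0=2 → after 3×micro: 4; S2 reads c2=5 → after 1×micro: -2 ⇒ (c0=2, c1=4, c2=-2)
macro 3: S0 reads c1=4 → after 2×micro: 2; S1 reads c0=2 → after 3×micro: 4; S2 reads c2=-2 → after 1×micro: 5 ⇒ (c0=2, c1=4, c2=5)
macro 4: S0 reads c1=4 → after 2×micro: 2; S1 reads c0=2 → after 3×micro: 4; S2 reads c2=5 → after 1×micro: -2 ⇒ (c0=2, c1=4, c2=-2)
macro 5: S0 reads c1=4 → after 2×micro: 2; S1 reads c0=2 → after 3×micro: 4; S2 reads c2=-2 → after 1×micro: 5 ⇒ (c0=2, c1=4, c2=5)
macro 6: S0 reads c1=4 → after 2×micro: 2; S1 reads c0=2 → after 3×micro: 4; S2 reads c2=5 → after 1×micro: -2 ⇒ (c0=2, c1=4, c2=-2)
macro 7: S0 reads c1=4 → after 2×micro: 2; S1 reads c0=2 → after 3×micro: 4; S2 reads c2=-2 → after 1×micro: 5 ⇒ (c0=2, c1=4, c2=5)
macro 8: S0 reads c1=4 → after 2×micro: 2; S1 reads c0=2 → after 3×micro: 4; S2 reads c2=5 → after 1×micro: -2 ⇒ (c0=2, c1=4, c2=-2)
macro 9: S0 reads c1=4 → after 2×micro: 2; S1 reads c0=2 → after 3×micro: 4; S2 reads c2=-2 → after 1×micro: 5 ⇒ (c0=2, c1=4, c2=5)
macro 10: S0 reads c1=4 → after 2×micro: 2; S1 reads c0=2 → after 3×micro: 4; S2 reads c2=5 → after 1×micro: -2 ⇒ (c0=2, c1=4, c2=-2)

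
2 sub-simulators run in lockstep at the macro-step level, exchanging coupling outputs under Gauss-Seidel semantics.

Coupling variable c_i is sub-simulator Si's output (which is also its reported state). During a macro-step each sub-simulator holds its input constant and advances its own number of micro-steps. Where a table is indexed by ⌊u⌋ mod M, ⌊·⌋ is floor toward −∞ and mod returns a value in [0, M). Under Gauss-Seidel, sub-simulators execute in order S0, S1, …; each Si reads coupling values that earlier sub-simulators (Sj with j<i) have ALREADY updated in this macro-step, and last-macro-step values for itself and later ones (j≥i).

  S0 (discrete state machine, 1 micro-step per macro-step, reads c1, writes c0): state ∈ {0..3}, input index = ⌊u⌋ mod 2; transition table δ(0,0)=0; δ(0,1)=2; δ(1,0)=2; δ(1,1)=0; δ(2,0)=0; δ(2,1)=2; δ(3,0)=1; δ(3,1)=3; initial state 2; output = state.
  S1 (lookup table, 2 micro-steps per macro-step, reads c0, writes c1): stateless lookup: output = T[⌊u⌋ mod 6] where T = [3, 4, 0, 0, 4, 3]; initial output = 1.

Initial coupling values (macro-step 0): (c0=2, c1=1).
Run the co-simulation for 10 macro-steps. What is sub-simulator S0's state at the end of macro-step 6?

macro 1: S0 reads c1=1 → after 1×micro: 2; S1 reads c0=2 → after 2×micro: 0 ⇒ (c0=2, c1=0)
macro 2: S0 reads c1=0 → after 1×micro: 0; S1 reads c0=0 → after 2×micro: 3 ⇒ (c0=0, c1=3)
macro 3: S0 reads c1=3 → after 1×micro: 2; S1 reads c0=2 → after 2×micro: 0 ⇒ (c0=2, c1=0)
macro 4: S0 reads c1=0 → after 1×micro: 0; S1 reads c0=0 → after 2×micro: 3 ⇒ (c0=0, c1=3)
macro 5: S0 reads c1=3 → after 1×micro: 2; S1 reads c0=2 → after 2×micro: 0 ⇒ (c0=2, c1=0)
macro 6: S0 reads c1=0 → after 1×micro: 0; S1 reads c0=0 → after 2×micro: 3 ⇒ (c0=0, c1=3)
macro 7: S0 reads c1=3 → after 1×micro: 2; S1 reads c0=2 → after 2×micro: 0 ⇒ (c0=2, c1=0)
macro 8: S0 reads c1=0 → after 1×micro: 0; S1 reads c0=0 → after 2×micro: 3 ⇒ (c0=0, c1=3)
macro 9: S0 reads c1=3 → after 1×micro: 2; S1 reads c0=2 → after 2×micro: 0 ⇒ (c0=2, c1=0)
macro 10: S0 reads c1=0 → after 1×micro: 0; S1 reads c0=0 → after 2×micro: 3 ⇒ (c0=0, c1=3)

S0 state at macro-step 6 = 0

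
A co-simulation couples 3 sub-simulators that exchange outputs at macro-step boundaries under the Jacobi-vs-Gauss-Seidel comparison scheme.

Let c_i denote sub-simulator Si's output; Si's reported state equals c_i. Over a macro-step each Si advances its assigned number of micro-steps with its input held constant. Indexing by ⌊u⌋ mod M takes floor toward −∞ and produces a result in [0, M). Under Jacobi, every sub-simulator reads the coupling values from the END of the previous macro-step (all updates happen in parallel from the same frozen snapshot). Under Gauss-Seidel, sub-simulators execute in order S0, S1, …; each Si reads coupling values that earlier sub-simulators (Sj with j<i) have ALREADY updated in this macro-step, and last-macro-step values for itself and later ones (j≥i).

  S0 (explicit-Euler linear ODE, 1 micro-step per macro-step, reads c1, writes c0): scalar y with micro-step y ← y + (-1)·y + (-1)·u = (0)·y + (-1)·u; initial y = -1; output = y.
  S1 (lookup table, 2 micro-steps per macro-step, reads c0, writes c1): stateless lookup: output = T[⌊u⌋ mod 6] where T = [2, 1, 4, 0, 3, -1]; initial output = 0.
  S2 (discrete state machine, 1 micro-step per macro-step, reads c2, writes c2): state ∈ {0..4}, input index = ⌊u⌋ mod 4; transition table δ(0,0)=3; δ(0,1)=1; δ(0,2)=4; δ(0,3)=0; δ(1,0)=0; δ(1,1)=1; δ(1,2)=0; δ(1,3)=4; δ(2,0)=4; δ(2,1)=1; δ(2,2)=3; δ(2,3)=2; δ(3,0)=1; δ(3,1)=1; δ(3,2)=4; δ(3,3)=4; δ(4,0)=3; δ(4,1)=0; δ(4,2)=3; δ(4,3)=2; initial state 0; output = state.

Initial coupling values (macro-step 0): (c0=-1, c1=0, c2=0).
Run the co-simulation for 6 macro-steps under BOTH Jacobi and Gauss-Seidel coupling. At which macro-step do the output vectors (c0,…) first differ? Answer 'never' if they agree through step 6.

first divergence at macro-step: 1

[Jacobi] macro 1: S0 reads c1=0 → after 1×micro: 0; S1 reads c0=-1 → after 2×micro: -1; S2 reads c2=0 → after 1×micro: 3 ⇒ (c0=0, c1=-1, c2=3)
[Jacobi] macro 2: S0 reads c1=-1 → after 1×micro: 1; S1 reads c0=0 → after 2×micro: 2; S2 reads c2=3 → after 1×micro: 4 ⇒ (c0=1, c1=2, c2=4)
[Jacobi] macro 3: S0 reads c1=2 → after 1×micro: -2; S1 reads c0=1 → after 2×micro: 1; S2 reads c2=4 → after 1×micro: 3 ⇒ (c0=-2, c1=1, c2=3)
[Jacobi] macro 4: S0 reads c1=1 → after 1×micro: -1; S1 reads c0=-2 → after 2×micro: 3; S2 reads c2=3 → after 1×micro: 4 ⇒ (c0=-1, c1=3, c2=4)
[Jacobi] macro 5: S0 reads c1=3 → after 1×micro: -3; S1 reads c0=-1 → after 2×micro: -1; S2 reads c2=4 → after 1×micro: 3 ⇒ (c0=-3, c1=-1, c2=3)
[Jacobi] macro 6: S0 reads c1=-1 → after 1×micro: 1; S1 reads c0=-3 → after 2×micro: 0; S2 reads c2=3 → after 1×micro: 4 ⇒ (c0=1, c1=0, c2=4)
[Gauss-Seidel] macro 1: S0 reads c1=0 → after 1×micro: 0; S1 reads c0=0 → after 2×micro: 2; S2 reads c2=0 → after 1×micro: 3 ⇒ (c0=0, c1=2, c2=3)
[Gauss-Seidel] macro 2: S0 reads c1=2 → after 1×micro: -2; S1 reads c0=-2 → after 2×micro: 3; S2 reads c2=3 → after 1×micro: 4 ⇒ (c0=-2, c1=3, c2=4)
[Gauss-Seidel] macro 3: S0 reads c1=3 → after 1×micro: -3; S1 reads c0=-3 → after 2×micro: 0; S2 reads c2=4 → after 1×micro: 3 ⇒ (c0=-3, c1=0, c2=3)
[Gauss-Seidel] macro 4: S0 reads c1=0 → after 1×micro: 0; S1 reads c0=0 → after 2×micro: 2; S2 reads c2=3 → after 1×micro: 4 ⇒ (c0=0, c1=2, c2=4)
[Gauss-Seidel] macro 5: S0 reads c1=2 → after 1×micro: -2; S1 reads c0=-2 → after 2×micro: 3; S2 reads c2=4 → after 1×micro: 3 ⇒ (c0=-2, c1=3, c2=3)
[Gauss-Seidel] macro 6: S0 reads c1=3 → after 1×micro: -3; S1 reads c0=-3 → after 2×micro: 0; S2 reads c2=3 → after 1×micro: 4 ⇒ (c0=-3, c1=0, c2=4)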